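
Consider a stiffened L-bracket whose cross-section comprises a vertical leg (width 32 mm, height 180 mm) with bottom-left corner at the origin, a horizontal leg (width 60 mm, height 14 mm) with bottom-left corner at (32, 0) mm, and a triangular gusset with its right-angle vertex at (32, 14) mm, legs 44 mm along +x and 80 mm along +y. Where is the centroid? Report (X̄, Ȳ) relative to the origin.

X̄ = 27.08 mm, Ȳ = 71.27 mm

vertical leg: A = 32 × 180 = 5760.00, centroid at (16.00, 90.00).
horizontal leg: A = 60 × 14 = 840.00, centroid at (62.00, 7.00).
gusset: A = ½·44·80 = 1760.00, centroid at (46.67, 40.67).
ΣA = 8360.00 mm²
ΣAX̄ = (5760.00)(16.00) + (840.00)(62.00) + (1760.00)(46.67) = 226373.33 mm³
ΣAȲ = (5760.00)(90.00) + (840.00)(7.00) + (1760.00)(40.67) = 595853.33 mm³
X̄ = 226373.33 / 8360.00 = 27.08 mm
Ȳ = 595853.33 / 8360.00 = 71.27 mm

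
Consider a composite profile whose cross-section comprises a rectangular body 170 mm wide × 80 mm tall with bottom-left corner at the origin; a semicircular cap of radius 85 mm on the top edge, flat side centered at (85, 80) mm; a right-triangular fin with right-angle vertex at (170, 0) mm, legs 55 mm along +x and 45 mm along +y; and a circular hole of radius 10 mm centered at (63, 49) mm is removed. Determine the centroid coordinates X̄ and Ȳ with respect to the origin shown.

Part | A | x̄ᵢ | ȳᵢ | A·x̄ᵢ | A·ȳᵢ
rectangular body | 13600.00 | 85.00 | 40.00 | 1156000.00 | 544000.00
semicircular top | 11349.00 | 85.00 | 116.08 | 964665.29 | 1317336.94
triangular fin | 1237.50 | 188.33 | 15.00 | 233062.50 | 18562.50
hole | -314.16 | 63.00 | 49.00 | -19792.03 | -15393.80
Σ | 25872.34 |  |  | 2333935.76 | 1864505.64
X̄ = 2333935.76 / 25872.34 = 90.21 mm
Ȳ = 1864505.64 / 25872.34 = 72.07 mm

X̄ = 90.21 mm, Ȳ = 72.07 mm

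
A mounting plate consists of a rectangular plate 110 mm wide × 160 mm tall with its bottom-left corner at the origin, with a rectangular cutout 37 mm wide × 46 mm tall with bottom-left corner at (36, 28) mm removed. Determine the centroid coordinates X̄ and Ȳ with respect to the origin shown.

X̄ = 55.05 mm, Ȳ = 83.10 mm

Part | A | x̄ᵢ | ȳᵢ | A·x̄ᵢ | A·ȳᵢ
plate | 17600.00 | 55.00 | 80.00 | 968000.00 | 1408000.00
hole | -1702.00 | 54.50 | 51.00 | -92759.00 | -86802.00
Σ | 15898.00 |  |  | 875241.00 | 1321198.00
X̄ = 875241.00 / 15898.00 = 55.05 mm
Ȳ = 1321198.00 / 15898.00 = 83.10 mm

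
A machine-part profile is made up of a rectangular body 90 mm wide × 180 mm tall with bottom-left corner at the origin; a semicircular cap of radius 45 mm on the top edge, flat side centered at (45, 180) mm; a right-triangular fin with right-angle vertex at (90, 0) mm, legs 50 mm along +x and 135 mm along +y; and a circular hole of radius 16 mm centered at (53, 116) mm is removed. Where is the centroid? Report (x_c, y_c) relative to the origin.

x_c = 54.19 mm, y_c = 97.94 mm

Part | A | x̄ᵢ | ȳᵢ | A·x̄ᵢ | A·ȳᵢ
rectangular body | 16200.00 | 45.00 | 90.00 | 729000.00 | 1458000.00
semicircular top | 3180.86 | 45.00 | 199.10 | 143138.82 | 633305.26
triangular fin | 3375.00 | 106.67 | 45.00 | 360000.00 | 151875.00
hole | -804.25 | 53.00 | 116.00 | -42625.13 | -93292.74
Σ | 21951.61 |  |  | 1189513.69 | 2149887.53
x_c = 1189513.69 / 21951.61 = 54.19 mm
y_c = 2149887.53 / 21951.61 = 97.94 mm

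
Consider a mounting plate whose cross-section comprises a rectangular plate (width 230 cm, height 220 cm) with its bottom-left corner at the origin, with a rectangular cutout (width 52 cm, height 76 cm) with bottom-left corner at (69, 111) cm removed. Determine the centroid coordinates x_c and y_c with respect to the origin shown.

x_c = 116.69 cm, y_c = 106.70 cm

plate: A = 230 × 220 = 50600.00, centroid at (115.00, 110.00).
hole: A = −(52 × 76) = -3952.00, centroid at (95.00, 149.00).
ΣA = 46648.00 cm²
ΣAx_c = (50600.00)(115.00) + (-3952.00)(95.00) = 5443560.00 cm³
ΣAy_c = (50600.00)(110.00) + (-3952.00)(149.00) = 4977152.00 cm³
x_c = 5443560.00 / 46648.00 = 116.69 cm
y_c = 4977152.00 / 46648.00 = 106.70 cm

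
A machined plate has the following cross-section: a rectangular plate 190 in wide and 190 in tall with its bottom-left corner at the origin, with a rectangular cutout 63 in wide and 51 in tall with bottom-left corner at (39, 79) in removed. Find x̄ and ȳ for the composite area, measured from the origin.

x̄ = 97.39 in, ȳ = 94.07 in

Part | A | x̄ᵢ | ȳᵢ | A·x̄ᵢ | A·ȳᵢ
plate | 36100.00 | 95.00 | 95.00 | 3429500.00 | 3429500.00
hole | -3213.00 | 70.50 | 104.50 | -226516.50 | -335758.50
Σ | 32887.00 |  |  | 3202983.50 | 3093741.50
x̄ = 3202983.50 / 32887.00 = 97.39 in
ȳ = 3093741.50 / 32887.00 = 94.07 in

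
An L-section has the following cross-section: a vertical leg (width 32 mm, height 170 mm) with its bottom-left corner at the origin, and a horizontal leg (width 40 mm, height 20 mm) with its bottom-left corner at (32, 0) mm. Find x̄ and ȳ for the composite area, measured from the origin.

vertical leg: A = 32 × 170 = 5440.00, centroid at (16.00, 85.00).
horizontal leg: A = 40 × 20 = 800.00, centroid at (52.00, 10.00).
ΣA = 6240.00 mm²
ΣAx̄ = (5440.00)(16.00) + (800.00)(52.00) = 128640.00 mm³
ΣAȳ = (5440.00)(85.00) + (800.00)(10.00) = 470400.00 mm³
x̄ = 128640.00 / 6240.00 = 20.62 mm
ȳ = 470400.00 / 6240.00 = 75.38 mm

x̄ = 20.62 mm, ȳ = 75.38 mm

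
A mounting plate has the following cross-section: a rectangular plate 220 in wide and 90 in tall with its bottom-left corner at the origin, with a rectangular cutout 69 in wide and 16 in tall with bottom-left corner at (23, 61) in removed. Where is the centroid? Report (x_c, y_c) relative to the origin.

x_c = 113.10 in, y_c = 43.58 in

Part | A | x̄ᵢ | ȳᵢ | A·x̄ᵢ | A·ȳᵢ
plate | 19800.00 | 110.00 | 45.00 | 2178000.00 | 891000.00
hole | -1104.00 | 57.50 | 69.00 | -63480.00 | -76176.00
Σ | 18696.00 |  |  | 2114520.00 | 814824.00
x_c = 2114520.00 / 18696.00 = 113.10 in
y_c = 814824.00 / 18696.00 = 43.58 in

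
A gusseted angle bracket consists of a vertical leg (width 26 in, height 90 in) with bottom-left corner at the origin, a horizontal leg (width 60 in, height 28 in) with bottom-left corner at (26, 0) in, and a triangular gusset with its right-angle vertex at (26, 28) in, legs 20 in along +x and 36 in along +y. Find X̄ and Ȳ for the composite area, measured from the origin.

Part | A | x̄ᵢ | ȳᵢ | A·x̄ᵢ | A·ȳᵢ
vertical leg | 2340.00 | 13.00 | 45.00 | 30420.00 | 105300.00
horizontal leg | 1680.00 | 56.00 | 14.00 | 94080.00 | 23520.00
gusset | 360.00 | 32.67 | 40.00 | 11760.00 | 14400.00
Σ | 4380.00 |  |  | 136260.00 | 143220.00
X̄ = 136260.00 / 4380.00 = 31.11 in
Ȳ = 143220.00 / 4380.00 = 32.70 in

X̄ = 31.11 in, Ȳ = 32.70 in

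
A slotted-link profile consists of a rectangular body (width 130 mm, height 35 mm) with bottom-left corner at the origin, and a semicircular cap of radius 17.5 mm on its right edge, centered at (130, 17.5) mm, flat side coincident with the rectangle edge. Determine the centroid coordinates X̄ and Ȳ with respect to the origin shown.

rectangular body: A = 130 × 35 = 4550.00, centroid at (65.00, 17.50).
semicircular end: A = ½π·17.5² = 481.06, centroid at (137.43, 17.50).
ΣA = 5031.06 mm²
ΣAX̄ = (4550.00)(65.00) + (481.06)(137.43) = 361860.25 mm³
ΣAȲ = (4550.00)(17.50) + (481.06)(17.50) = 88043.49 mm³
X̄ = 361860.25 / 5031.06 = 71.93 mm
Ȳ = 88043.49 / 5031.06 = 17.50 mm

X̄ = 71.93 mm, Ȳ = 17.50 mm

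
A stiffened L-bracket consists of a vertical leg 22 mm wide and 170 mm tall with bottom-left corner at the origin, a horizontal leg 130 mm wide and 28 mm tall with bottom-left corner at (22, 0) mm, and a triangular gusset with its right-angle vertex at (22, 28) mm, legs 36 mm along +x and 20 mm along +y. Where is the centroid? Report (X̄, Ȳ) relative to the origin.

vertical leg: A = 22 × 170 = 3740.00, centroid at (11.00, 85.00).
horizontal leg: A = 130 × 28 = 3640.00, centroid at (87.00, 14.00).
gusset: A = ½·36·20 = 360.00, centroid at (34.00, 34.67).
ΣA = 7740.00 mm²
ΣAX̄ = (3740.00)(11.00) + (3640.00)(87.00) + (360.00)(34.00) = 370060.00 mm³
ΣAȲ = (3740.00)(85.00) + (3640.00)(14.00) + (360.00)(34.67) = 381340.00 mm³
X̄ = 370060.00 / 7740.00 = 47.81 mm
Ȳ = 381340.00 / 7740.00 = 49.27 mm

X̄ = 47.81 mm, Ȳ = 49.27 mm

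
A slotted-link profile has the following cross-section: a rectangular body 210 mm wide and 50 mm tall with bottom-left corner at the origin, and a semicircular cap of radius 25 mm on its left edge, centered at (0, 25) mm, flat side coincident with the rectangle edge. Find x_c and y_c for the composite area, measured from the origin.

rectangular body: A = 210 × 50 = 10500.00, centroid at (105.00, 25.00).
semicircular end: A = ½π·25² = 981.75, centroid at (-10.61, 25.00).
ΣA = 11481.75 mm²
ΣAx_c = (10500.00)(105.00) + (981.75)(-10.61) = 1092083.33 mm³
ΣAy_c = (10500.00)(25.00) + (981.75)(25.00) = 287043.69 mm³
x_c = 1092083.33 / 11481.75 = 95.11 mm
y_c = 287043.69 / 11481.75 = 25.00 mm

x_c = 95.11 mm, y_c = 25.00 mm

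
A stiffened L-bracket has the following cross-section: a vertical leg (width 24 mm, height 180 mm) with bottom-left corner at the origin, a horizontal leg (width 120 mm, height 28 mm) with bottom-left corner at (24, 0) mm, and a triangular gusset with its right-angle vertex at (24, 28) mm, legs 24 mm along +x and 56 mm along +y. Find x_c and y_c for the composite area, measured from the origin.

x_c = 42.57 mm, y_c = 55.94 mm

vertical leg: A = 24 × 180 = 4320.00, centroid at (12.00, 90.00).
horizontal leg: A = 120 × 28 = 3360.00, centroid at (84.00, 14.00).
gusset: A = ½·24·56 = 672.00, centroid at (32.00, 46.67).
ΣA = 8352.00 mm², ΣAx_c = 355584.00 mm³, ΣAy_c = 467200.00 mm³.
x_c = 355584.00/8352.00 = 42.57 mm; y_c = 467200.00/8352.00 = 55.94 mm.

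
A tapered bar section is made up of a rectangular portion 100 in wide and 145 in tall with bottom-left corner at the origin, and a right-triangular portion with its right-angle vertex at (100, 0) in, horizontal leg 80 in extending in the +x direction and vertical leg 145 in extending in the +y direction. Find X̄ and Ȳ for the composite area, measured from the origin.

X̄ = 71.90 in, Ȳ = 65.60 in

rectangular portion: A = 100 × 145 = 14500.00, centroid at (50.00, 72.50).
triangular portion: A = ½·80·145 = 5800.00, centroid at (126.67, 48.33).
ΣA = 20300.00 in²
ΣAX̄ = (14500.00)(50.00) + (5800.00)(126.67) = 1459666.67 in³
ΣAȲ = (14500.00)(72.50) + (5800.00)(48.33) = 1331583.33 in³
X̄ = 1459666.67 / 20300.00 = 71.90 in
Ȳ = 1331583.33 / 20300.00 = 65.60 in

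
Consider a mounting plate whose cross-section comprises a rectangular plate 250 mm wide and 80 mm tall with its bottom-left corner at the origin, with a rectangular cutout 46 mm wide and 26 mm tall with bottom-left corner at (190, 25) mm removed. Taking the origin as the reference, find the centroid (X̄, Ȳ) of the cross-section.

Part | A | x̄ᵢ | ȳᵢ | A·x̄ᵢ | A·ȳᵢ
plate | 20000.00 | 125.00 | 40.00 | 2500000.00 | 800000.00
hole | -1196.00 | 213.00 | 38.00 | -254748.00 | -45448.00
Σ | 18804.00 |  |  | 2245252.00 | 754552.00
X̄ = 2245252.00 / 18804.00 = 119.40 mm
Ȳ = 754552.00 / 18804.00 = 40.13 mm

X̄ = 119.40 mm, Ȳ = 40.13 mm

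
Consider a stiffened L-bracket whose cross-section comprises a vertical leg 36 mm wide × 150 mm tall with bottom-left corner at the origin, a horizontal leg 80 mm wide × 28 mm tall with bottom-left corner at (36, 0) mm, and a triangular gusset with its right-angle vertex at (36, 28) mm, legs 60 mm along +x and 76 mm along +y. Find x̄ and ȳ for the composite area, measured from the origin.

x̄ = 39.83 mm, ȳ = 56.25 mm

vertical leg: A = 36 × 150 = 5400.00, centroid at (18.00, 75.00).
horizontal leg: A = 80 × 28 = 2240.00, centroid at (76.00, 14.00).
gusset: A = ½·60·76 = 2280.00, centroid at (56.00, 53.33).
ΣA = 9920.00 mm², ΣAx̄ = 395120.00 mm³, ΣAȳ = 557960.00 mm³.
x̄ = 395120.00/9920.00 = 39.83 mm; ȳ = 557960.00/9920.00 = 56.25 mm.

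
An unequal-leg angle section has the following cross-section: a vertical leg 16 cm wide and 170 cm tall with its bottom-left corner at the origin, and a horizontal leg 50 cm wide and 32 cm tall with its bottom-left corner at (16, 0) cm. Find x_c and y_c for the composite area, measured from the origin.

x_c = 20.22 cm, y_c = 59.44 cm

Part | A | x̄ᵢ | ȳᵢ | A·x̄ᵢ | A·ȳᵢ
vertical leg | 2720.00 | 8.00 | 85.00 | 21760.00 | 231200.00
horizontal leg | 1600.00 | 41.00 | 16.00 | 65600.00 | 25600.00
Σ | 4320.00 |  |  | 87360.00 | 256800.00
x_c = 87360.00 / 4320.00 = 20.22 cm
y_c = 256800.00 / 4320.00 = 59.44 cm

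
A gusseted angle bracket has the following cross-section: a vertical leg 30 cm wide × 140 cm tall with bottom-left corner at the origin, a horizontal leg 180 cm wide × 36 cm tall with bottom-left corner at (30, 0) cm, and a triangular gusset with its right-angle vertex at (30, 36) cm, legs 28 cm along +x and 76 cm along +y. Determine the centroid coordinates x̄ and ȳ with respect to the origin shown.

Part | A | x̄ᵢ | ȳᵢ | A·x̄ᵢ | A·ȳᵢ
vertical leg | 4200.00 | 15.00 | 70.00 | 63000.00 | 294000.00
horizontal leg | 6480.00 | 120.00 | 18.00 | 777600.00 | 116640.00
gusset | 1064.00 | 39.33 | 61.33 | 41850.67 | 65258.67
Σ | 11744.00 |  |  | 882450.67 | 475898.67
x̄ = 882450.67 / 11744.00 = 75.14 cm
ȳ = 475898.67 / 11744.00 = 40.52 cm

x̄ = 75.14 cm, ȳ = 40.52 cm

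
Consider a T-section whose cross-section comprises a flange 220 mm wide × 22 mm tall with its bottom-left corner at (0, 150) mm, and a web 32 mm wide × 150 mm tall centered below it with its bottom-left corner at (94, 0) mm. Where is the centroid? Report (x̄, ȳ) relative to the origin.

web: A = 32 × 150 = 4800.00, centroid at (110.00, 75.00).
flange: A = 220 × 22 = 4840.00, centroid at (110.00, 161.00).
ΣA = 9640.00 mm²
ΣAx̄ = (4800.00)(110.00) + (4840.00)(110.00) = 1060400.00 mm³
ΣAȳ = (4800.00)(75.00) + (4840.00)(161.00) = 1139240.00 mm³
x̄ = 1060400.00 / 9640.00 = 110.00 mm
ȳ = 1139240.00 / 9640.00 = 118.18 mm

x̄ = 110.00 mm, ȳ = 118.18 mm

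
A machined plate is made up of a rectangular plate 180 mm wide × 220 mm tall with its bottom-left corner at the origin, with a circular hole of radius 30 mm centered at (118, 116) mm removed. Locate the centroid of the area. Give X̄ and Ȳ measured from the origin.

X̄ = 87.85 mm, Ȳ = 109.54 mm

plate: A = 180 × 220 = 39600.00, centroid at (90.00, 110.00).
hole: A = −π·30² = -2827.43, centroid at (118.00, 116.00).
ΣA = 36772.57 mm², ΣAX̄ = 3230362.86 mm³, ΣAȲ = 4028017.73 mm³.
X̄ = 3230362.86/36772.57 = 87.85 mm; Ȳ = 4028017.73/36772.57 = 109.54 mm.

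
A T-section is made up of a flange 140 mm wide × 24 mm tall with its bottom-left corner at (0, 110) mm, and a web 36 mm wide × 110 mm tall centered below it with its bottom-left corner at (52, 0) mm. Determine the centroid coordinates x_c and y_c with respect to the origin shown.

x_c = 70.00 mm, y_c = 85.75 mm

web: A = 36 × 110 = 3960.00, centroid at (70.00, 55.00).
flange: A = 140 × 24 = 3360.00, centroid at (70.00, 122.00).
ΣA = 7320.00 mm², ΣAx_c = 512400.00 mm³, ΣAy_c = 627720.00 mm³.
x_c = 512400.00/7320.00 = 70.00 mm; y_c = 627720.00/7320.00 = 85.75 mm.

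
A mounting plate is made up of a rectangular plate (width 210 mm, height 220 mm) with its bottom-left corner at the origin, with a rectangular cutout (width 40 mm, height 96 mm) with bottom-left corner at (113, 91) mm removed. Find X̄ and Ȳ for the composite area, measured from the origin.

X̄ = 102.46 mm, Ȳ = 107.37 mm

plate: A = 210 × 220 = 46200.00, centroid at (105.00, 110.00).
hole: A = −(40 × 96) = -3840.00, centroid at (133.00, 139.00).
ΣA = 42360.00 mm²
ΣAX̄ = (46200.00)(105.00) + (-3840.00)(133.00) = 4340280.00 mm³
ΣAȲ = (46200.00)(110.00) + (-3840.00)(139.00) = 4548240.00 mm³
X̄ = 4340280.00 / 42360.00 = 102.46 mm
Ȳ = 4548240.00 / 42360.00 = 107.37 mm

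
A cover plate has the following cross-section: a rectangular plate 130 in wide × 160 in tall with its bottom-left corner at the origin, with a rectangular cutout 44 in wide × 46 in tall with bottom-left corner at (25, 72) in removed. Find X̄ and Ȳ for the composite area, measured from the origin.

plate: A = 130 × 160 = 20800.00, centroid at (65.00, 80.00).
hole: A = −(44 × 46) = -2024.00, centroid at (47.00, 95.00).
ΣA = 18776.00 in²
ΣAX̄ = (20800.00)(65.00) + (-2024.00)(47.00) = 1256872.00 in³
ΣAȲ = (20800.00)(80.00) + (-2024.00)(95.00) = 1471720.00 in³
X̄ = 1256872.00 / 18776.00 = 66.94 in
Ȳ = 1471720.00 / 18776.00 = 78.38 in

X̄ = 66.94 in, Ȳ = 78.38 in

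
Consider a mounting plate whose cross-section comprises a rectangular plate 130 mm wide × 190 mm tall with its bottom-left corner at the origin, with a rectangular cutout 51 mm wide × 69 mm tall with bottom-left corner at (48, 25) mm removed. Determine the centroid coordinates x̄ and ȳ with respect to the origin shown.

x̄ = 63.59 mm, ȳ = 100.90 mm

plate: A = 130 × 190 = 24700.00, centroid at (65.00, 95.00).
hole: A = −(51 × 69) = -3519.00, centroid at (73.50, 59.50).
ΣA = 21181.00 mm², ΣAx̄ = 1346853.50 mm³, ΣAȳ = 2137119.50 mm³.
x̄ = 1346853.50/21181.00 = 63.59 mm; ȳ = 2137119.50/21181.00 = 100.90 mm.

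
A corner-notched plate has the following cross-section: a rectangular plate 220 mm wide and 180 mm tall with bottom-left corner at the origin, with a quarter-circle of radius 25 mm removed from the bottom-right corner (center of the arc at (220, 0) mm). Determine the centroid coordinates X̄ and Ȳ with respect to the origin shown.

plate: A = 220 × 180 = 39600.00, centroid at (110.00, 90.00).
removed quarter-circle: A = −¼π·25² = -490.87, centroid at (209.39, 10.61).
ΣA = 39109.13 mm², ΣAX̄ = 4253216.09 mm³, ΣAȲ = 3558791.67 mm³.
X̄ = 4253216.09/39109.13 = 108.75 mm; Ȳ = 3558791.67/39109.13 = 91.00 mm.

X̄ = 108.75 mm, Ȳ = 91.00 mm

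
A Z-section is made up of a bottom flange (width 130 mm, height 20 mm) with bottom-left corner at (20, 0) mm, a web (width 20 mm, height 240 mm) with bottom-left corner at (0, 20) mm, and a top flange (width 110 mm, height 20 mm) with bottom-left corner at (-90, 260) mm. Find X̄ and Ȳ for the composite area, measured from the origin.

X̄ = 20.00 mm, Ȳ = 134.58 mm

Part | A | x̄ᵢ | ȳᵢ | A·x̄ᵢ | A·ȳᵢ
bottom flange | 2600.00 | 85.00 | 10.00 | 221000.00 | 26000.00
web | 4800.00 | 10.00 | 140.00 | 48000.00 | 672000.00
top flange | 2200.00 | -35.00 | 270.00 | -77000.00 | 594000.00
Σ | 9600.00 |  |  | 192000.00 | 1292000.00
X̄ = 192000.00 / 9600.00 = 20.00 mm
Ȳ = 1292000.00 / 9600.00 = 134.58 mm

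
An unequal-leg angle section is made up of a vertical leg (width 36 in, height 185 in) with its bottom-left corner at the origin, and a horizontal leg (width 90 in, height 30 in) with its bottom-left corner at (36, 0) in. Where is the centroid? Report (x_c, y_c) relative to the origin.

vertical leg: A = 36 × 185 = 6660.00, centroid at (18.00, 92.50).
horizontal leg: A = 90 × 30 = 2700.00, centroid at (81.00, 15.00).
ΣA = 9360.00 in²
ΣAx_c = (6660.00)(18.00) + (2700.00)(81.00) = 338580.00 in³
ΣAy_c = (6660.00)(92.50) + (2700.00)(15.00) = 656550.00 in³
x_c = 338580.00 / 9360.00 = 36.17 in
y_c = 656550.00 / 9360.00 = 70.14 in

x_c = 36.17 in, y_c = 70.14 in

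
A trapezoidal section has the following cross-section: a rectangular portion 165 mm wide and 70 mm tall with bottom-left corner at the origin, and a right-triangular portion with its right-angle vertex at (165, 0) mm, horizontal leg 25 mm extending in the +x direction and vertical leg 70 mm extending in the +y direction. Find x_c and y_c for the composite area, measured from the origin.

x_c = 88.90 mm, y_c = 34.18 mm

rectangular portion: A = 165 × 70 = 11550.00, centroid at (82.50, 35.00).
triangular portion: A = ½·25·70 = 875.00, centroid at (173.33, 23.33).
ΣA = 12425.00 mm²
ΣAx_c = (11550.00)(82.50) + (875.00)(173.33) = 1104541.67 mm³
ΣAy_c = (11550.00)(35.00) + (875.00)(23.33) = 424666.67 mm³
x_c = 1104541.67 / 12425.00 = 88.90 mm
y_c = 424666.67 / 12425.00 = 34.18 mm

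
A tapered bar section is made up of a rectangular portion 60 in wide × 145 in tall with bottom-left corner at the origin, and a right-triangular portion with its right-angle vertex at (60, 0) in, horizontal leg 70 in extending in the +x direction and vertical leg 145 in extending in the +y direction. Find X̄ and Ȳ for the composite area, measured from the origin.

X̄ = 49.65 in, Ȳ = 63.60 in

Part | A | x̄ᵢ | ȳᵢ | A·x̄ᵢ | A·ȳᵢ
rectangular portion | 8700.00 | 30.00 | 72.50 | 261000.00 | 630750.00
triangular portion | 5075.00 | 83.33 | 48.33 | 422916.67 | 245291.67
Σ | 13775.00 |  |  | 683916.67 | 876041.67
X̄ = 683916.67 / 13775.00 = 49.65 in
Ȳ = 876041.67 / 13775.00 = 63.60 in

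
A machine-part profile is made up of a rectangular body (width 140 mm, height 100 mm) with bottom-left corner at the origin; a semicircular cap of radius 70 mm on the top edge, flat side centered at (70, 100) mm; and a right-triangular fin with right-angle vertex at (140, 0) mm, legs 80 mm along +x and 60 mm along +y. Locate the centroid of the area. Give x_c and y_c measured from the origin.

Part | A | x̄ᵢ | ȳᵢ | A·x̄ᵢ | A·ȳᵢ
rectangular body | 14000.00 | 70.00 | 50.00 | 980000.00 | 700000.00
semicircular top | 7696.90 | 70.00 | 129.71 | 538783.14 | 998356.87
triangular fin | 2400.00 | 166.67 | 20.00 | 400000.00 | 48000.00
Σ | 24096.90 |  |  | 1918783.14 | 1746356.87
x_c = 1918783.14 / 24096.90 = 79.63 mm
y_c = 1746356.87 / 24096.90 = 72.47 mm

x_c = 79.63 mm, y_c = 72.47 mm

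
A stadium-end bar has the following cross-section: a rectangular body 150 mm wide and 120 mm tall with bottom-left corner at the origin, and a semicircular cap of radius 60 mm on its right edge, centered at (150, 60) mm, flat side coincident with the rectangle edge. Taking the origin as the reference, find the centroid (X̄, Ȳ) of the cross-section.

rectangular body: A = 150 × 120 = 18000.00, centroid at (75.00, 60.00).
semicircular end: A = ½π·60² = 5654.87, centroid at (175.46, 60.00).
ΣA = 23654.87 mm², ΣAX̄ = 2342230.02 mm³, ΣAȲ = 1419292.01 mm³.
X̄ = 2342230.02/23654.87 = 99.02 mm; Ȳ = 1419292.01/23654.87 = 60.00 mm.

X̄ = 99.02 mm, Ȳ = 60.00 mm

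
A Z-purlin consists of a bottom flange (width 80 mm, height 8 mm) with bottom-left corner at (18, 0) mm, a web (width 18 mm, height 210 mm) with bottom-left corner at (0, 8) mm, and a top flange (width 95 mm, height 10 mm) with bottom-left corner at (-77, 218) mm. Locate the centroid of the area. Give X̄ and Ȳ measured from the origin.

bottom flange: A = 80 × 8 = 640.00, centroid at (58.00, 4.00).
web: A = 18 × 210 = 3780.00, centroid at (9.00, 113.00).
top flange: A = 95 × 10 = 950.00, centroid at (-29.50, 223.00).
ΣA = 5370.00 mm²
ΣAX̄ = (640.00)(58.00) + (3780.00)(9.00) + (950.00)(-29.50) = 43115.00 mm³
ΣAȲ = (640.00)(4.00) + (3780.00)(113.00) + (950.00)(223.00) = 641550.00 mm³
X̄ = 43115.00 / 5370.00 = 8.03 mm
Ȳ = 641550.00 / 5370.00 = 119.47 mm

X̄ = 8.03 mm, Ȳ = 119.47 mm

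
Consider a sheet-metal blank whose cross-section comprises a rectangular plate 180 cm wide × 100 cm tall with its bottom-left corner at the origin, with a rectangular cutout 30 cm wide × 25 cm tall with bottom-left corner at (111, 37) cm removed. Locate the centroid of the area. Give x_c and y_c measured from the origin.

plate: A = 180 × 100 = 18000.00, centroid at (90.00, 50.00).
hole: A = −(30 × 25) = -750.00, centroid at (126.00, 49.50).
ΣA = 17250.00 cm²
ΣAx_c = (18000.00)(90.00) + (-750.00)(126.00) = 1525500.00 cm³
ΣAy_c = (18000.00)(50.00) + (-750.00)(49.50) = 862875.00 cm³
x_c = 1525500.00 / 17250.00 = 88.43 cm
y_c = 862875.00 / 17250.00 = 50.02 cm

x_c = 88.43 cm, y_c = 50.02 cm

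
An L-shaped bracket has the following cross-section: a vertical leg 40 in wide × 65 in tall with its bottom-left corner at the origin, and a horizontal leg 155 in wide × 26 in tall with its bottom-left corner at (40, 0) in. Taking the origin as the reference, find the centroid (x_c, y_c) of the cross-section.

x_c = 79.26 in, y_c = 20.65 in

vertical leg: A = 40 × 65 = 2600.00, centroid at (20.00, 32.50).
horizontal leg: A = 155 × 26 = 4030.00, centroid at (117.50, 13.00).
ΣA = 6630.00 in²
ΣAx_c = (2600.00)(20.00) + (4030.00)(117.50) = 525525.00 in³
ΣAy_c = (2600.00)(32.50) + (4030.00)(13.00) = 136890.00 in³
x_c = 525525.00 / 6630.00 = 79.26 in
y_c = 136890.00 / 6630.00 = 20.65 in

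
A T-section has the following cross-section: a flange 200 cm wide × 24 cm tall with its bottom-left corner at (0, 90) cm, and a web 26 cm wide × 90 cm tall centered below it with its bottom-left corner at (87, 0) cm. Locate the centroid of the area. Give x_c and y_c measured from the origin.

Part | A | x̄ᵢ | ȳᵢ | A·x̄ᵢ | A·ȳᵢ
web | 2340.00 | 100.00 | 45.00 | 234000.00 | 105300.00
flange | 4800.00 | 100.00 | 102.00 | 480000.00 | 489600.00
Σ | 7140.00 |  |  | 714000.00 | 594900.00
x_c = 714000.00 / 7140.00 = 100.00 cm
y_c = 594900.00 / 7140.00 = 83.32 cm

x_c = 100.00 cm, y_c = 83.32 cm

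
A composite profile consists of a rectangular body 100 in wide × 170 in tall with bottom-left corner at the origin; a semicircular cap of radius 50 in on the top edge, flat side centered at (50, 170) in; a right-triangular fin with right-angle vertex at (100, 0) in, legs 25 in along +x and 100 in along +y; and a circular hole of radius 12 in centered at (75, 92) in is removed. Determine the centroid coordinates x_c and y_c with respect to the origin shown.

x_c = 52.84 in, y_c = 101.08 in

rectangular body: A = 100 × 170 = 17000.00, centroid at (50.00, 85.00).
semicircular top: A = ½π·50² = 3926.99, centroid at (50.00, 191.22).
triangular fin: A = ½·25·100 = 1250.00, centroid at (108.33, 33.33).
hole: A = −π·12² = -452.39, centroid at (75.00, 92.00).
ΣA = 21724.60 in², ΣAx_c = 1147837.01 in³, ΣAy_c = 2195968.62 in³.
x_c = 1147837.01/21724.60 = 52.84 in; y_c = 2195968.62/21724.60 = 101.08 in.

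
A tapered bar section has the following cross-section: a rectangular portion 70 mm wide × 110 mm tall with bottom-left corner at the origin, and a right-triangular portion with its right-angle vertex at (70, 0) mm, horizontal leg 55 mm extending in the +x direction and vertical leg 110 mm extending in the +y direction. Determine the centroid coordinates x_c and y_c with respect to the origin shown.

rectangular portion: A = 70 × 110 = 7700.00, centroid at (35.00, 55.00).
triangular portion: A = ½·55·110 = 3025.00, centroid at (88.33, 36.67).
ΣA = 10725.00 mm², ΣAx_c = 536708.33 mm³, ΣAy_c = 534416.67 mm³.
x_c = 536708.33/10725.00 = 50.04 mm; y_c = 534416.67/10725.00 = 49.83 mm.

x_c = 50.04 mm, y_c = 49.83 mm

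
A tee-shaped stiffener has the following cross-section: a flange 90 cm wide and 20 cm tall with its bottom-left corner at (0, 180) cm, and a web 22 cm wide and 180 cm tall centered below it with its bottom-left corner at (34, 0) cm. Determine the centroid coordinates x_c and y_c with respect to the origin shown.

x_c = 45.00 cm, y_c = 121.25 cm

web: A = 22 × 180 = 3960.00, centroid at (45.00, 90.00).
flange: A = 90 × 20 = 1800.00, centroid at (45.00, 190.00).
ΣA = 5760.00 cm²
ΣAx_c = (3960.00)(45.00) + (1800.00)(45.00) = 259200.00 cm³
ΣAy_c = (3960.00)(90.00) + (1800.00)(190.00) = 698400.00 cm³
x_c = 259200.00 / 5760.00 = 45.00 cm
y_c = 698400.00 / 5760.00 = 121.25 cm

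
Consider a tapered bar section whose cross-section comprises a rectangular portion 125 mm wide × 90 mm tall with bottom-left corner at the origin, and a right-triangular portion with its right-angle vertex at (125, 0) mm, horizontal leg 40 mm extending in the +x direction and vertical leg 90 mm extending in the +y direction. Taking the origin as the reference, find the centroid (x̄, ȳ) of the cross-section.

rectangular portion: A = 125 × 90 = 11250.00, centroid at (62.50, 45.00).
triangular portion: A = ½·40·90 = 1800.00, centroid at (138.33, 30.00).
ΣA = 13050.00 mm²
ΣAx̄ = (11250.00)(62.50) + (1800.00)(138.33) = 952125.00 mm³
ΣAȳ = (11250.00)(45.00) + (1800.00)(30.00) = 560250.00 mm³
x̄ = 952125.00 / 13050.00 = 72.96 mm
ȳ = 560250.00 / 13050.00 = 42.93 mm

x̄ = 72.96 mm, ȳ = 42.93 mm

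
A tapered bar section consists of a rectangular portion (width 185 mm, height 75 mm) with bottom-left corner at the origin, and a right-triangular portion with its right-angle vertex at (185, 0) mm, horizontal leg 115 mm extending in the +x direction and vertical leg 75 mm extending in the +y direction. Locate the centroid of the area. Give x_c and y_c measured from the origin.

rectangular portion: A = 185 × 75 = 13875.00, centroid at (92.50, 37.50).
triangular portion: A = ½·115·75 = 4312.50, centroid at (223.33, 25.00).
ΣA = 18187.50 mm², ΣAx_c = 2246562.50 mm³, ΣAy_c = 628125.00 mm³.
x_c = 2246562.50/18187.50 = 123.52 mm; y_c = 628125.00/18187.50 = 34.54 mm.

x_c = 123.52 mm, y_c = 34.54 mm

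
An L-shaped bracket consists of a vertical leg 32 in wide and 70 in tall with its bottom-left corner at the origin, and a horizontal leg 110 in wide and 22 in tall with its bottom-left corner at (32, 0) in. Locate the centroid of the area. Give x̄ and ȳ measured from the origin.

x̄ = 52.87 in, ȳ = 22.54 in

vertical leg: A = 32 × 70 = 2240.00, centroid at (16.00, 35.00).
horizontal leg: A = 110 × 22 = 2420.00, centroid at (87.00, 11.00).
ΣA = 4660.00 in², ΣAx̄ = 246380.00 in³, ΣAȳ = 105020.00 in³.
x̄ = 246380.00/4660.00 = 52.87 in; ȳ = 105020.00/4660.00 = 22.54 in.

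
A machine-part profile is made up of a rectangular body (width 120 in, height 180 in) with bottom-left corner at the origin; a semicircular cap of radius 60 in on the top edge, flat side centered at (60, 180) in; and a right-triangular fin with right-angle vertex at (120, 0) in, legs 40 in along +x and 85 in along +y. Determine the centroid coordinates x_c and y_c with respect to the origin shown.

Part | A | x̄ᵢ | ȳᵢ | A·x̄ᵢ | A·ȳᵢ
rectangular body | 21600.00 | 60.00 | 90.00 | 1296000.00 | 1944000.00
semicircular top | 5654.87 | 60.00 | 205.46 | 339292.01 | 1161876.02
triangular fin | 1700.00 | 133.33 | 28.33 | 226666.67 | 48166.67
Σ | 28954.87 |  |  | 1861958.67 | 3154042.69
x_c = 1861958.67 / 28954.87 = 64.31 in
y_c = 3154042.69 / 28954.87 = 108.93 in

x_c = 64.31 in, y_c = 108.93 in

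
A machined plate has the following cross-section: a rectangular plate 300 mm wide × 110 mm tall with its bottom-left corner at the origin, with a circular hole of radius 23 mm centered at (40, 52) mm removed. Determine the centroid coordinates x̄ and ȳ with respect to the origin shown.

plate: A = 300 × 110 = 33000.00, centroid at (150.00, 55.00).
hole: A = −π·23² = -1661.90, centroid at (40.00, 52.00).
ΣA = 31338.10 mm²
ΣAx̄ = (33000.00)(150.00) + (-1661.90)(40.00) = 4883523.90 mm³
ΣAȳ = (33000.00)(55.00) + (-1661.90)(52.00) = 1728581.07 mm³
x̄ = 4883523.90 / 31338.10 = 155.83 mm
ȳ = 1728581.07 / 31338.10 = 55.16 mm

x̄ = 155.83 mm, ȳ = 55.16 mm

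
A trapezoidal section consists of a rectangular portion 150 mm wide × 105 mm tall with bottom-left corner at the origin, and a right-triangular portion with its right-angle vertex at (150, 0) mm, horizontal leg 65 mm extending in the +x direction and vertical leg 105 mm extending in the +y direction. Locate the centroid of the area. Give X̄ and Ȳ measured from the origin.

rectangular portion: A = 150 × 105 = 15750.00, centroid at (75.00, 52.50).
triangular portion: A = ½·65·105 = 3412.50, centroid at (171.67, 35.00).
ΣA = 19162.50 mm², ΣAX̄ = 1767062.50 mm³, ΣAȲ = 946312.50 mm³.
X̄ = 1767062.50/19162.50 = 92.21 mm; Ȳ = 946312.50/19162.50 = 49.38 mm.

X̄ = 92.21 mm, Ȳ = 49.38 mm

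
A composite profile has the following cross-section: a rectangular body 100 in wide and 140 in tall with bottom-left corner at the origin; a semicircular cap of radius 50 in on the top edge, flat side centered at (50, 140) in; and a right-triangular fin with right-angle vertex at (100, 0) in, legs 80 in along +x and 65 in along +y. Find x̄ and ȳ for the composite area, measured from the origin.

rectangular body: A = 100 × 140 = 14000.00, centroid at (50.00, 70.00).
semicircular top: A = ½π·50² = 3926.99, centroid at (50.00, 161.22).
triangular fin: A = ½·80·65 = 2600.00, centroid at (126.67, 21.67).
ΣA = 20526.99 in², ΣAx̄ = 1225682.87 in³, ΣAȳ = 1669445.38 in³.
x̄ = 1225682.87/20526.99 = 59.71 in; ȳ = 1669445.38/20526.99 = 81.33 in.

x̄ = 59.71 in, ȳ = 81.33 in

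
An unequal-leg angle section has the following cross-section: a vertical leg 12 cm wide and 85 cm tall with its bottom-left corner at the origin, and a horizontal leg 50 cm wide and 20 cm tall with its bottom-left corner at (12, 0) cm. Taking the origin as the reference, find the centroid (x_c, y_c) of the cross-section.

x_c = 21.35 cm, y_c = 26.41 cm

vertical leg: A = 12 × 85 = 1020.00, centroid at (6.00, 42.50).
horizontal leg: A = 50 × 20 = 1000.00, centroid at (37.00, 10.00).
ΣA = 2020.00 cm², ΣAx_c = 43120.00 cm³, ΣAy_c = 53350.00 cm³.
x_c = 43120.00/2020.00 = 21.35 cm; y_c = 53350.00/2020.00 = 26.41 cm.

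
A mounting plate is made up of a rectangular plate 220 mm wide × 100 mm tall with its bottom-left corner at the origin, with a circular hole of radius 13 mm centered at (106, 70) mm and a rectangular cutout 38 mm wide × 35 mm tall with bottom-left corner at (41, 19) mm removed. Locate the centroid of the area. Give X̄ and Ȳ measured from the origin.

X̄ = 113.41 mm, Ȳ = 50.36 mm

Part | A | x̄ᵢ | ȳᵢ | A·x̄ᵢ | A·ȳᵢ
plate | 22000.00 | 110.00 | 50.00 | 2420000.00 | 1100000.00
hole 1 | -530.93 | 106.00 | 70.00 | -56278.49 | -37165.04
hole 2 | -1330.00 | 60.00 | 36.50 | -79800.00 | -48545.00
Σ | 20139.07 |  |  | 2283921.51 | 1014289.96
X̄ = 2283921.51 / 20139.07 = 113.41 mm
Ȳ = 1014289.96 / 20139.07 = 50.36 mm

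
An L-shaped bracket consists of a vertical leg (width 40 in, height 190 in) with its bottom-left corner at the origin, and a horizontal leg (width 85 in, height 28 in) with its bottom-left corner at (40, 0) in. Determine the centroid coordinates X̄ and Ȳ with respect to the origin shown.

X̄ = 34.90 in, Ȳ = 75.68 in

Part | A | x̄ᵢ | ȳᵢ | A·x̄ᵢ | A·ȳᵢ
vertical leg | 7600.00 | 20.00 | 95.00 | 152000.00 | 722000.00
horizontal leg | 2380.00 | 82.50 | 14.00 | 196350.00 | 33320.00
Σ | 9980.00 |  |  | 348350.00 | 755320.00
X̄ = 348350.00 / 9980.00 = 34.90 in
Ȳ = 755320.00 / 9980.00 = 75.68 in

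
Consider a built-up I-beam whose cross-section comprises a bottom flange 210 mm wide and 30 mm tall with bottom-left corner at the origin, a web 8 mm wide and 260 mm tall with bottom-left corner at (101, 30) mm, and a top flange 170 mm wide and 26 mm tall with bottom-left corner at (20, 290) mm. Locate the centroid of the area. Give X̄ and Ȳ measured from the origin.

X̄ = 105.00 mm, Ȳ = 138.01 mm

Part | A | x̄ᵢ | ȳᵢ | A·x̄ᵢ | A·ȳᵢ
bottom flange | 6300.00 | 105.00 | 15.00 | 661500.00 | 94500.00
web | 2080.00 | 105.00 | 160.00 | 218400.00 | 332800.00
top flange | 4420.00 | 105.00 | 303.00 | 464100.00 | 1339260.00
Σ | 12800.00 |  |  | 1344000.00 | 1766560.00
X̄ = 1344000.00 / 12800.00 = 105.00 mm
Ȳ = 1766560.00 / 12800.00 = 138.01 mm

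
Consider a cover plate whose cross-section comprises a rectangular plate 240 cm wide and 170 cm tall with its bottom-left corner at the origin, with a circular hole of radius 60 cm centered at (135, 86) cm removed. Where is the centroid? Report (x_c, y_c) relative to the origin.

x_c = 114.25 cm, y_c = 84.62 cm

plate: A = 240 × 170 = 40800.00, centroid at (120.00, 85.00).
hole: A = −π·60² = -11309.73, centroid at (135.00, 86.00).
ΣA = 29490.27 cm²
ΣAx_c = (40800.00)(120.00) + (-11309.73)(135.00) = 3369185.97 cm³
ΣAy_c = (40800.00)(85.00) + (-11309.73)(86.00) = 2495362.91 cm³
x_c = 3369185.97 / 29490.27 = 114.25 cm
y_c = 2495362.91 / 29490.27 = 84.62 cm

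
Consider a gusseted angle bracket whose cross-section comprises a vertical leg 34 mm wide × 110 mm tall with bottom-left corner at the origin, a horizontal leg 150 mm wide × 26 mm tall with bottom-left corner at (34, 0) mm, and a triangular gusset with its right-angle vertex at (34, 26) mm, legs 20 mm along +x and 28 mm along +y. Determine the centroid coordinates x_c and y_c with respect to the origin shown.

Part | A | x̄ᵢ | ȳᵢ | A·x̄ᵢ | A·ȳᵢ
vertical leg | 3740.00 | 17.00 | 55.00 | 63580.00 | 205700.00
horizontal leg | 3900.00 | 109.00 | 13.00 | 425100.00 | 50700.00
gusset | 280.00 | 40.67 | 35.33 | 11386.67 | 9893.33
Σ | 7920.00 |  |  | 500066.67 | 266293.33
x_c = 500066.67 / 7920.00 = 63.14 mm
y_c = 266293.33 / 7920.00 = 33.62 mm

x_c = 63.14 mm, y_c = 33.62 mm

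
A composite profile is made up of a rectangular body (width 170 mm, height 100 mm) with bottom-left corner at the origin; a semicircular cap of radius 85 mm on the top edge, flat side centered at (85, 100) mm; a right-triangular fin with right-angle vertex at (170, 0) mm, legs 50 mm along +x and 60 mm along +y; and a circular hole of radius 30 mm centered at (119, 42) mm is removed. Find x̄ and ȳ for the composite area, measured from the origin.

x̄ = 87.09 mm, ȳ = 85.32 mm

rectangular body: A = 170 × 100 = 17000.00, centroid at (85.00, 50.00).
semicircular top: A = ½π·85² = 11349.00, centroid at (85.00, 136.08).
triangular fin: A = ½·50·60 = 1500.00, centroid at (186.67, 20.00).
hole: A = −π·30² = -2827.43, centroid at (119.00, 42.00).
ΣA = 27021.57 mm²
ΣAx̄ = (17000.00)(85.00) + (11349.00)(85.00) + (1500.00)(186.67) + (-2827.43)(119.00) = 2353200.72 mm³
ΣAȳ = (17000.00)(50.00) + (11349.00)(136.08) + (1500.00)(20.00) + (-2827.43)(42.00) = 2305564.81 mm³
x̄ = 2353200.72 / 27021.57 = 87.09 mm
ȳ = 2305564.81 / 27021.57 = 85.32 mm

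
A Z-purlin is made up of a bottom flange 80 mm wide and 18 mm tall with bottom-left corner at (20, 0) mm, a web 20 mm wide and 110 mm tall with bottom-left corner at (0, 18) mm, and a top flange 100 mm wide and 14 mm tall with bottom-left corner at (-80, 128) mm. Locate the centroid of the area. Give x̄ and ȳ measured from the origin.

Part | A | x̄ᵢ | ȳᵢ | A·x̄ᵢ | A·ȳᵢ
bottom flange | 1440.00 | 60.00 | 9.00 | 86400.00 | 12960.00
web | 2200.00 | 10.00 | 73.00 | 22000.00 | 160600.00
top flange | 1400.00 | -30.00 | 135.00 | -42000.00 | 189000.00
Σ | 5040.00 |  |  | 66400.00 | 362560.00
x̄ = 66400.00 / 5040.00 = 13.17 mm
ȳ = 362560.00 / 5040.00 = 71.94 mm

x̄ = 13.17 mm, ȳ = 71.94 mm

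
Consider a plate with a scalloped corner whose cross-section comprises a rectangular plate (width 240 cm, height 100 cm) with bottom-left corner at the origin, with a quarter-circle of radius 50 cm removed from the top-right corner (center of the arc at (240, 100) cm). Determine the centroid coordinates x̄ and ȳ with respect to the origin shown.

plate: A = 240 × 100 = 24000.00, centroid at (120.00, 50.00).
removed quarter-circle: A = −¼π·50² = -1963.50, centroid at (218.78, 78.78).
ΣA = 22036.50 cm², ΣAx̄ = 2450427.77 cm³, ΣAȳ = 1045317.13 cm³.
x̄ = 2450427.77/22036.50 = 111.20 cm; ȳ = 1045317.13/22036.50 = 47.44 cm.

x̄ = 111.20 cm, ȳ = 47.44 cm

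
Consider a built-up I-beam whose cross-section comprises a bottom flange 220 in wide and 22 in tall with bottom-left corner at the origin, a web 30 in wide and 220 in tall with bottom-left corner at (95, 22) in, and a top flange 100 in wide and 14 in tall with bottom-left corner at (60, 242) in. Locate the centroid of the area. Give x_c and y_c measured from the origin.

bottom flange: A = 220 × 22 = 4840.00, centroid at (110.00, 11.00).
web: A = 30 × 220 = 6600.00, centroid at (110.00, 132.00).
top flange: A = 100 × 14 = 1400.00, centroid at (110.00, 249.00).
ΣA = 12840.00 in², ΣAx_c = 1412400.00 in³, ΣAy_c = 1273040.00 in³.
x_c = 1412400.00/12840.00 = 110.00 in; y_c = 1273040.00/12840.00 = 99.15 in.

x_c = 110.00 in, y_c = 99.15 in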